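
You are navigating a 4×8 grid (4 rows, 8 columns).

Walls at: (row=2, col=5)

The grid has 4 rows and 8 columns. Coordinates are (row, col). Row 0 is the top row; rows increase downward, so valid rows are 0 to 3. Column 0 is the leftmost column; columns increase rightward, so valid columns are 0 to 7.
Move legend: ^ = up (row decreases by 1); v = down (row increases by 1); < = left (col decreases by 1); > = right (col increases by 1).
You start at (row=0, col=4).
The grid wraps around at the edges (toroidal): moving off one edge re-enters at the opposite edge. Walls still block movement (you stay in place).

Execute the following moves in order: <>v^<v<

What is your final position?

Start: (row=0, col=4)
  < (left): (row=0, col=4) -> (row=0, col=3)
  > (right): (row=0, col=3) -> (row=0, col=4)
  v (down): (row=0, col=4) -> (row=1, col=4)
  ^ (up): (row=1, col=4) -> (row=0, col=4)
  < (left): (row=0, col=4) -> (row=0, col=3)
  v (down): (row=0, col=3) -> (row=1, col=3)
  < (left): (row=1, col=3) -> (row=1, col=2)
Final: (row=1, col=2)

Answer: Final position: (row=1, col=2)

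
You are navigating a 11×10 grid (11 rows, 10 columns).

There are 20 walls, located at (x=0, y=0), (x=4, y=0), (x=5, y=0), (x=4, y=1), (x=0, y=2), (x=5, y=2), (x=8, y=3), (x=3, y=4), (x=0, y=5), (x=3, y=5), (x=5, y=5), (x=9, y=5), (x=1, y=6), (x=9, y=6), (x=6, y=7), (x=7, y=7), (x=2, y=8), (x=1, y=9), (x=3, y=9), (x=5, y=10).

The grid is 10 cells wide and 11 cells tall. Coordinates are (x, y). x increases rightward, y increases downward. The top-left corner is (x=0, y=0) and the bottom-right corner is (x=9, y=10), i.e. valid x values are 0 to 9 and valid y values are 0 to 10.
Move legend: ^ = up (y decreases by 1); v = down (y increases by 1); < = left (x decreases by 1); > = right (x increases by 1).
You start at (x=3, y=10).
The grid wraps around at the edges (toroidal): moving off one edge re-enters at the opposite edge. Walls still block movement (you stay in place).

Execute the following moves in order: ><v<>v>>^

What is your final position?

Answer: Final position: (x=3, y=0)

Derivation:
Start: (x=3, y=10)
  > (right): (x=3, y=10) -> (x=4, y=10)
  < (left): (x=4, y=10) -> (x=3, y=10)
  v (down): (x=3, y=10) -> (x=3, y=0)
  < (left): (x=3, y=0) -> (x=2, y=0)
  > (right): (x=2, y=0) -> (x=3, y=0)
  v (down): (x=3, y=0) -> (x=3, y=1)
  > (right): blocked, stay at (x=3, y=1)
  > (right): blocked, stay at (x=3, y=1)
  ^ (up): (x=3, y=1) -> (x=3, y=0)
Final: (x=3, y=0)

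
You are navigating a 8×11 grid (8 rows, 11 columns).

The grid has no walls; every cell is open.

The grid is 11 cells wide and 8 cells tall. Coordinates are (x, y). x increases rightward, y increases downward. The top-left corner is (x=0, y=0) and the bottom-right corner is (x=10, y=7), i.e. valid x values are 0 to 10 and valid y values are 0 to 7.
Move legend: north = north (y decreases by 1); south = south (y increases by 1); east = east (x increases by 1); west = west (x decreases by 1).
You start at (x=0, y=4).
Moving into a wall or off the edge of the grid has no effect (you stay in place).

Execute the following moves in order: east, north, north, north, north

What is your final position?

Start: (x=0, y=4)
  east (east): (x=0, y=4) -> (x=1, y=4)
  north (north): (x=1, y=4) -> (x=1, y=3)
  north (north): (x=1, y=3) -> (x=1, y=2)
  north (north): (x=1, y=2) -> (x=1, y=1)
  north (north): (x=1, y=1) -> (x=1, y=0)
Final: (x=1, y=0)

Answer: Final position: (x=1, y=0)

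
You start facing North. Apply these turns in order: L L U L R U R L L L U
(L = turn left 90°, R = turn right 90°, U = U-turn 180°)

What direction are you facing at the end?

Answer: Final heading: South

Derivation:
Start: North
  L (left (90° counter-clockwise)) -> West
  L (left (90° counter-clockwise)) -> South
  U (U-turn (180°)) -> North
  L (left (90° counter-clockwise)) -> West
  R (right (90° clockwise)) -> North
  U (U-turn (180°)) -> South
  R (right (90° clockwise)) -> West
  L (left (90° counter-clockwise)) -> South
  L (left (90° counter-clockwise)) -> East
  L (left (90° counter-clockwise)) -> North
  U (U-turn (180°)) -> South
Final: South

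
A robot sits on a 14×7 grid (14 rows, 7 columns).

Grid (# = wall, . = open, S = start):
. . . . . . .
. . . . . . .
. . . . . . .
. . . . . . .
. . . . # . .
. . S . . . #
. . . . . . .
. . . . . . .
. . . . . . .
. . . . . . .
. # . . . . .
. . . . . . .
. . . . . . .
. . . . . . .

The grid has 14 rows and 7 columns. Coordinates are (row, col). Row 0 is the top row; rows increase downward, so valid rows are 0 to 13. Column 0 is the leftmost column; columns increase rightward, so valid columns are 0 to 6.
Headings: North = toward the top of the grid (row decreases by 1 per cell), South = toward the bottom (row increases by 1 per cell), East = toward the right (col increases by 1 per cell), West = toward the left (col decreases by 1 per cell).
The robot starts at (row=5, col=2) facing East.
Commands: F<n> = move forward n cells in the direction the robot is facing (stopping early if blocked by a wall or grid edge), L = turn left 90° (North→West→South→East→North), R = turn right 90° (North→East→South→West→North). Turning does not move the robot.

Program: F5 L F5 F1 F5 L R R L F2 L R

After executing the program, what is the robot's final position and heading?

Start: (row=5, col=2), facing East
  F5: move forward 3/5 (blocked), now at (row=5, col=5)
  L: turn left, now facing North
  F5: move forward 5, now at (row=0, col=5)
  F1: move forward 0/1 (blocked), now at (row=0, col=5)
  F5: move forward 0/5 (blocked), now at (row=0, col=5)
  L: turn left, now facing West
  R: turn right, now facing North
  R: turn right, now facing East
  L: turn left, now facing North
  F2: move forward 0/2 (blocked), now at (row=0, col=5)
  L: turn left, now facing West
  R: turn right, now facing North
Final: (row=0, col=5), facing North

Answer: Final position: (row=0, col=5), facing North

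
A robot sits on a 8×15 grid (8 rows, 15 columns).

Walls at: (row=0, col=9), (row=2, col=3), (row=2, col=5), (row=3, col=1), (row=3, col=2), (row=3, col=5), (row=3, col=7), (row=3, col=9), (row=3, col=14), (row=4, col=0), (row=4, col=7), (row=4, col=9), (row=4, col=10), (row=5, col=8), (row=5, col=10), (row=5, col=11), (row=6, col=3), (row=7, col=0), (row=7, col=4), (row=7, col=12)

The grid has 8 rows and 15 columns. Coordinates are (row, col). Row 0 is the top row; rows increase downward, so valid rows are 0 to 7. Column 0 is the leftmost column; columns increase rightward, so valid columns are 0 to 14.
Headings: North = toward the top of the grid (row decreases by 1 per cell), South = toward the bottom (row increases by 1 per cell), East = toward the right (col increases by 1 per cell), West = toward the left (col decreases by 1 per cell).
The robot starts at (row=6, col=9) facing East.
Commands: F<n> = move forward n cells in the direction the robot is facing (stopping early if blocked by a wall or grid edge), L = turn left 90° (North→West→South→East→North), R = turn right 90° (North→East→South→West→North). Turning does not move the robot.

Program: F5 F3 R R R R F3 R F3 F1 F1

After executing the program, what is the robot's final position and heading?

Start: (row=6, col=9), facing East
  F5: move forward 5, now at (row=6, col=14)
  F3: move forward 0/3 (blocked), now at (row=6, col=14)
  R: turn right, now facing South
  R: turn right, now facing West
  R: turn right, now facing North
  R: turn right, now facing East
  F3: move forward 0/3 (blocked), now at (row=6, col=14)
  R: turn right, now facing South
  F3: move forward 1/3 (blocked), now at (row=7, col=14)
  F1: move forward 0/1 (blocked), now at (row=7, col=14)
  F1: move forward 0/1 (blocked), now at (row=7, col=14)
Final: (row=7, col=14), facing South

Answer: Final position: (row=7, col=14), facing South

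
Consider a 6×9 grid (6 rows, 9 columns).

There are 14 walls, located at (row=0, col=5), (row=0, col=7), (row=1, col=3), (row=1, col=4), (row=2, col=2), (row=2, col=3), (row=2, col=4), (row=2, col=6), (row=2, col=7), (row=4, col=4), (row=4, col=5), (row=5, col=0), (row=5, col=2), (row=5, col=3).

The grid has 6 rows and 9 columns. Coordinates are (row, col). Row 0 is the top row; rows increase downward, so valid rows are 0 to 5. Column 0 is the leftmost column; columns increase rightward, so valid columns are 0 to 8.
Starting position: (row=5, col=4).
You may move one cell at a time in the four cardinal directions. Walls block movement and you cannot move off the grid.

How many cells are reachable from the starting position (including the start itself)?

Answer: Reachable cells: 40

Derivation:
BFS flood-fill from (row=5, col=4):
  Distance 0: (row=5, col=4)
  Distance 1: (row=5, col=5)
  Distance 2: (row=5, col=6)
  Distance 3: (row=4, col=6), (row=5, col=7)
  Distance 4: (row=3, col=6), (row=4, col=7), (row=5, col=8)
  Distance 5: (row=3, col=5), (row=3, col=7), (row=4, col=8)
  Distance 6: (row=2, col=5), (row=3, col=4), (row=3, col=8)
  Distance 7: (row=1, col=5), (row=2, col=8), (row=3, col=3)
  Distance 8: (row=1, col=6), (row=1, col=8), (row=3, col=2), (row=4, col=3)
  Distance 9: (row=0, col=6), (row=0, col=8), (row=1, col=7), (row=3, col=1), (row=4, col=2)
  Distance 10: (row=2, col=1), (row=3, col=0), (row=4, col=1)
  Distance 11: (row=1, col=1), (row=2, col=0), (row=4, col=0), (row=5, col=1)
  Distance 12: (row=0, col=1), (row=1, col=0), (row=1, col=2)
  Distance 13: (row=0, col=0), (row=0, col=2)
  Distance 14: (row=0, col=3)
  Distance 15: (row=0, col=4)
Total reachable: 40 (grid has 40 open cells total)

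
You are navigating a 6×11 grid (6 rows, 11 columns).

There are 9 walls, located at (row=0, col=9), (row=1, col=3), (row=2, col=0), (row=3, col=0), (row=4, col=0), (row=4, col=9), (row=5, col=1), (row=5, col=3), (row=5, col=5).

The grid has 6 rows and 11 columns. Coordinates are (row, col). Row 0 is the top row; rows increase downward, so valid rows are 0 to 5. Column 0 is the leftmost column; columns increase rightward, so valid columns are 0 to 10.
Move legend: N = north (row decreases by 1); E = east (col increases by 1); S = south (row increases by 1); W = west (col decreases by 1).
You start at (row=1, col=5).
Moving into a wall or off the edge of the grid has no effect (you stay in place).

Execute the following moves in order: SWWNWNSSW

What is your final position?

Start: (row=1, col=5)
  S (south): (row=1, col=5) -> (row=2, col=5)
  W (west): (row=2, col=5) -> (row=2, col=4)
  W (west): (row=2, col=4) -> (row=2, col=3)
  N (north): blocked, stay at (row=2, col=3)
  W (west): (row=2, col=3) -> (row=2, col=2)
  N (north): (row=2, col=2) -> (row=1, col=2)
  S (south): (row=1, col=2) -> (row=2, col=2)
  S (south): (row=2, col=2) -> (row=3, col=2)
  W (west): (row=3, col=2) -> (row=3, col=1)
Final: (row=3, col=1)

Answer: Final position: (row=3, col=1)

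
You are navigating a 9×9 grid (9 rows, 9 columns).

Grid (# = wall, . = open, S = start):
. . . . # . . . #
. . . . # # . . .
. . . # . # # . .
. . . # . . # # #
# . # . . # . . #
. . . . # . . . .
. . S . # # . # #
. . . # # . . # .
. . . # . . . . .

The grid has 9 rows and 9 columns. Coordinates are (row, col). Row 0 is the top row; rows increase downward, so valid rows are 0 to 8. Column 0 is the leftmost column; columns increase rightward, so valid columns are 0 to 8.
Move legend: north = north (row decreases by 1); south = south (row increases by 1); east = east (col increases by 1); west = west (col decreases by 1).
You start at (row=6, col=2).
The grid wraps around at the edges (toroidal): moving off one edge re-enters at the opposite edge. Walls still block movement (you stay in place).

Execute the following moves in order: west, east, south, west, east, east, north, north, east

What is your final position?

Start: (row=6, col=2)
  west (west): (row=6, col=2) -> (row=6, col=1)
  east (east): (row=6, col=1) -> (row=6, col=2)
  south (south): (row=6, col=2) -> (row=7, col=2)
  west (west): (row=7, col=2) -> (row=7, col=1)
  east (east): (row=7, col=1) -> (row=7, col=2)
  east (east): blocked, stay at (row=7, col=2)
  north (north): (row=7, col=2) -> (row=6, col=2)
  north (north): (row=6, col=2) -> (row=5, col=2)
  east (east): (row=5, col=2) -> (row=5, col=3)
Final: (row=5, col=3)

Answer: Final position: (row=5, col=3)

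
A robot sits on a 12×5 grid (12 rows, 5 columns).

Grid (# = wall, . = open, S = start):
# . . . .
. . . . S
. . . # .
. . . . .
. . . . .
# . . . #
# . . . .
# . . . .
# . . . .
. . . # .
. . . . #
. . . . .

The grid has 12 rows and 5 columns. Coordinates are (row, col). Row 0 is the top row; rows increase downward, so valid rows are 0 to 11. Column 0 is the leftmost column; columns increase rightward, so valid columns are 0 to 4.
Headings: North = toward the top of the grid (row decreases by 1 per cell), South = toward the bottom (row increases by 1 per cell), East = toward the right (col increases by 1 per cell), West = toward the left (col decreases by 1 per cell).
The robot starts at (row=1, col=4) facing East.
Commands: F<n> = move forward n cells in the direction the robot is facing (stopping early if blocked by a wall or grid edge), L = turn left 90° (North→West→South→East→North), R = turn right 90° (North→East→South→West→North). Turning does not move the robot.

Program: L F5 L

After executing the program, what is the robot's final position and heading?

Start: (row=1, col=4), facing East
  L: turn left, now facing North
  F5: move forward 1/5 (blocked), now at (row=0, col=4)
  L: turn left, now facing West
Final: (row=0, col=4), facing West

Answer: Final position: (row=0, col=4), facing West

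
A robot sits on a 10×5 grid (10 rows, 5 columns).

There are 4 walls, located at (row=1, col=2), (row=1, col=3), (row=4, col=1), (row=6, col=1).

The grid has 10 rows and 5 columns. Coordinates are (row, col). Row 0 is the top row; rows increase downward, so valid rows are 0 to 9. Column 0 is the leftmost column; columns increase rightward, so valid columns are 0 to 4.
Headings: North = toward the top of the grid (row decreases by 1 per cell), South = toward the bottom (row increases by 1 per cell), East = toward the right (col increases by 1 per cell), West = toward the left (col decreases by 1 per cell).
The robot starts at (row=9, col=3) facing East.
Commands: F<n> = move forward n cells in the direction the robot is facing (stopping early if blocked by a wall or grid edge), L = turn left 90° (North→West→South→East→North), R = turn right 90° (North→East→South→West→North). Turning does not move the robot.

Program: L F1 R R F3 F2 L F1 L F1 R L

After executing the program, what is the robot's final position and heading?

Answer: Final position: (row=8, col=4), facing North

Derivation:
Start: (row=9, col=3), facing East
  L: turn left, now facing North
  F1: move forward 1, now at (row=8, col=3)
  R: turn right, now facing East
  R: turn right, now facing South
  F3: move forward 1/3 (blocked), now at (row=9, col=3)
  F2: move forward 0/2 (blocked), now at (row=9, col=3)
  L: turn left, now facing East
  F1: move forward 1, now at (row=9, col=4)
  L: turn left, now facing North
  F1: move forward 1, now at (row=8, col=4)
  R: turn right, now facing East
  L: turn left, now facing North
Final: (row=8, col=4), facing North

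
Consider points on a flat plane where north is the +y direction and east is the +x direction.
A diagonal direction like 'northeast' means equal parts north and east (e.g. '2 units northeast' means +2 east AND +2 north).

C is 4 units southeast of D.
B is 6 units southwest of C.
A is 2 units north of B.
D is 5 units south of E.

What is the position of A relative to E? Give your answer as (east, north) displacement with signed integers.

Answer: A is at (east=-2, north=-13) relative to E.

Derivation:
Place E at the origin (east=0, north=0).
  D is 5 units south of E: delta (east=+0, north=-5); D at (east=0, north=-5).
  C is 4 units southeast of D: delta (east=+4, north=-4); C at (east=4, north=-9).
  B is 6 units southwest of C: delta (east=-6, north=-6); B at (east=-2, north=-15).
  A is 2 units north of B: delta (east=+0, north=+2); A at (east=-2, north=-13).
Therefore A relative to E: (east=-2, north=-13).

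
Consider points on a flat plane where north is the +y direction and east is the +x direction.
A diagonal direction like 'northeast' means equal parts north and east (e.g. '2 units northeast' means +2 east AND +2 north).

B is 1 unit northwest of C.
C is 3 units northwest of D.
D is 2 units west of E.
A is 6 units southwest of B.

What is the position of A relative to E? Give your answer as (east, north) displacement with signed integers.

Answer: A is at (east=-12, north=-2) relative to E.

Derivation:
Place E at the origin (east=0, north=0).
  D is 2 units west of E: delta (east=-2, north=+0); D at (east=-2, north=0).
  C is 3 units northwest of D: delta (east=-3, north=+3); C at (east=-5, north=3).
  B is 1 unit northwest of C: delta (east=-1, north=+1); B at (east=-6, north=4).
  A is 6 units southwest of B: delta (east=-6, north=-6); A at (east=-12, north=-2).
Therefore A relative to E: (east=-12, north=-2).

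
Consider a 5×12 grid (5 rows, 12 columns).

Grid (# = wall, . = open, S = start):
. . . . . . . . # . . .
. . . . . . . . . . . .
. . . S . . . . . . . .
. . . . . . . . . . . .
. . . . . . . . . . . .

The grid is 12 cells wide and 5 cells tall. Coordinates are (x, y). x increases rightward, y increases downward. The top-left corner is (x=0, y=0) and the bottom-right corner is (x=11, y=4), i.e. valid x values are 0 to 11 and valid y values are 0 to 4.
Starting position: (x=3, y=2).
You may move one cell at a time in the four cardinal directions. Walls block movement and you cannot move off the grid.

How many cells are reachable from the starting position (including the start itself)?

Answer: Reachable cells: 59

Derivation:
BFS flood-fill from (x=3, y=2):
  Distance 0: (x=3, y=2)
  Distance 1: (x=3, y=1), (x=2, y=2), (x=4, y=2), (x=3, y=3)
  Distance 2: (x=3, y=0), (x=2, y=1), (x=4, y=1), (x=1, y=2), (x=5, y=2), (x=2, y=3), (x=4, y=3), (x=3, y=4)
  Distance 3: (x=2, y=0), (x=4, y=0), (x=1, y=1), (x=5, y=1), (x=0, y=2), (x=6, y=2), (x=1, y=3), (x=5, y=3), (x=2, y=4), (x=4, y=4)
  Distance 4: (x=1, y=0), (x=5, y=0), (x=0, y=1), (x=6, y=1), (x=7, y=2), (x=0, y=3), (x=6, y=3), (x=1, y=4), (x=5, y=4)
  Distance 5: (x=0, y=0), (x=6, y=0), (x=7, y=1), (x=8, y=2), (x=7, y=3), (x=0, y=4), (x=6, y=4)
  Distance 6: (x=7, y=0), (x=8, y=1), (x=9, y=2), (x=8, y=3), (x=7, y=4)
  Distance 7: (x=9, y=1), (x=10, y=2), (x=9, y=3), (x=8, y=4)
  Distance 8: (x=9, y=0), (x=10, y=1), (x=11, y=2), (x=10, y=3), (x=9, y=4)
  Distance 9: (x=10, y=0), (x=11, y=1), (x=11, y=3), (x=10, y=4)
  Distance 10: (x=11, y=0), (x=11, y=4)
Total reachable: 59 (grid has 59 open cells total)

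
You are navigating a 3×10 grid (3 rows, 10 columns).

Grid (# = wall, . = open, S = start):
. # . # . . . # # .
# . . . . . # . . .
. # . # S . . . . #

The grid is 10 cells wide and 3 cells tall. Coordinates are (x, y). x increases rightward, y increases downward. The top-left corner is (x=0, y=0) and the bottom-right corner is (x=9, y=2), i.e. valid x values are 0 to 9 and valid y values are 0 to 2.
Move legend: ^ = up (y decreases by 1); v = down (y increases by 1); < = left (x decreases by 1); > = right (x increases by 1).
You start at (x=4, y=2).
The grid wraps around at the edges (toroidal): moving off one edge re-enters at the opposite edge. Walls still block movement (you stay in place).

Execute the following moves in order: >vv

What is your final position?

Start: (x=4, y=2)
  > (right): (x=4, y=2) -> (x=5, y=2)
  v (down): (x=5, y=2) -> (x=5, y=0)
  v (down): (x=5, y=0) -> (x=5, y=1)
Final: (x=5, y=1)

Answer: Final position: (x=5, y=1)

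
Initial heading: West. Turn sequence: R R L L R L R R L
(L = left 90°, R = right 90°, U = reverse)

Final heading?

Answer: Final heading: North

Derivation:
Start: West
  R (right (90° clockwise)) -> North
  R (right (90° clockwise)) -> East
  L (left (90° counter-clockwise)) -> North
  L (left (90° counter-clockwise)) -> West
  R (right (90° clockwise)) -> North
  L (left (90° counter-clockwise)) -> West
  R (right (90° clockwise)) -> North
  R (right (90° clockwise)) -> East
  L (left (90° counter-clockwise)) -> North
Final: North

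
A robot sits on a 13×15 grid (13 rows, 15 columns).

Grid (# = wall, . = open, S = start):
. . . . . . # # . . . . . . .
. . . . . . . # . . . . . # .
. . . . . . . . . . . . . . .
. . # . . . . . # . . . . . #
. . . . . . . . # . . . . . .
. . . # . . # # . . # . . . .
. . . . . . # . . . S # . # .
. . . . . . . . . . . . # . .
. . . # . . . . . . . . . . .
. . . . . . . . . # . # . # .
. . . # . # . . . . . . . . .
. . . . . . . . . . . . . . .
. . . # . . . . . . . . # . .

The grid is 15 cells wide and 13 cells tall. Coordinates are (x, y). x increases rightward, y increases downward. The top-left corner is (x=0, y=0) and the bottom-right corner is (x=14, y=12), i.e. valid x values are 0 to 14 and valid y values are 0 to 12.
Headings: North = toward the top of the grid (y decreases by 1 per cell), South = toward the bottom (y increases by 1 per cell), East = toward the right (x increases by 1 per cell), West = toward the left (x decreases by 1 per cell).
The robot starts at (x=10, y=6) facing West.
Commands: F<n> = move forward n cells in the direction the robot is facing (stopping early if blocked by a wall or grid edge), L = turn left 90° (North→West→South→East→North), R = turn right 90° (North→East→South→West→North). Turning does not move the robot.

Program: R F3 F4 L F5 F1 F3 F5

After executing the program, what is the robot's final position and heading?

Start: (x=10, y=6), facing West
  R: turn right, now facing North
  F3: move forward 0/3 (blocked), now at (x=10, y=6)
  F4: move forward 0/4 (blocked), now at (x=10, y=6)
  L: turn left, now facing West
  F5: move forward 3/5 (blocked), now at (x=7, y=6)
  F1: move forward 0/1 (blocked), now at (x=7, y=6)
  F3: move forward 0/3 (blocked), now at (x=7, y=6)
  F5: move forward 0/5 (blocked), now at (x=7, y=6)
Final: (x=7, y=6), facing West

Answer: Final position: (x=7, y=6), facing West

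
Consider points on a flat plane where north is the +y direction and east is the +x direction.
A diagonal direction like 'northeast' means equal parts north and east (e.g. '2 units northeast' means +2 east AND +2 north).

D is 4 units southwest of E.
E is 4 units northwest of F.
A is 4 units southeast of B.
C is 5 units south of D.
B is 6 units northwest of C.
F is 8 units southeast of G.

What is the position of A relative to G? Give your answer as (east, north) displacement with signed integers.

Place G at the origin (east=0, north=0).
  F is 8 units southeast of G: delta (east=+8, north=-8); F at (east=8, north=-8).
  E is 4 units northwest of F: delta (east=-4, north=+4); E at (east=4, north=-4).
  D is 4 units southwest of E: delta (east=-4, north=-4); D at (east=0, north=-8).
  C is 5 units south of D: delta (east=+0, north=-5); C at (east=0, north=-13).
  B is 6 units northwest of C: delta (east=-6, north=+6); B at (east=-6, north=-7).
  A is 4 units southeast of B: delta (east=+4, north=-4); A at (east=-2, north=-11).
Therefore A relative to G: (east=-2, north=-11).

Answer: A is at (east=-2, north=-11) relative to G.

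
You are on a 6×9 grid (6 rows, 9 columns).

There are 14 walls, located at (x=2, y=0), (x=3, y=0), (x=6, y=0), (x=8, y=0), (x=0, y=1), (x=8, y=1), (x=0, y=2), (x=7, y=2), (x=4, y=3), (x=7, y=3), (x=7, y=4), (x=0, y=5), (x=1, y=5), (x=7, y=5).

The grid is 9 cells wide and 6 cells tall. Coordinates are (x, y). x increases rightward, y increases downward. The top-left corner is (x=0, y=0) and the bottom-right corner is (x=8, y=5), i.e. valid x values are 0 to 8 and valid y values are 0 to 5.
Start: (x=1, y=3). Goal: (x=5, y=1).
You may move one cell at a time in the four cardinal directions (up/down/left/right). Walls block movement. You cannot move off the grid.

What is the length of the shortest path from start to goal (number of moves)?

BFS from (x=1, y=3) until reaching (x=5, y=1):
  Distance 0: (x=1, y=3)
  Distance 1: (x=1, y=2), (x=0, y=3), (x=2, y=3), (x=1, y=4)
  Distance 2: (x=1, y=1), (x=2, y=2), (x=3, y=3), (x=0, y=4), (x=2, y=4)
  Distance 3: (x=1, y=0), (x=2, y=1), (x=3, y=2), (x=3, y=4), (x=2, y=5)
  Distance 4: (x=0, y=0), (x=3, y=1), (x=4, y=2), (x=4, y=4), (x=3, y=5)
  Distance 5: (x=4, y=1), (x=5, y=2), (x=5, y=4), (x=4, y=5)
  Distance 6: (x=4, y=0), (x=5, y=1), (x=6, y=2), (x=5, y=3), (x=6, y=4), (x=5, y=5)  <- goal reached here
One shortest path (6 moves): (x=1, y=3) -> (x=2, y=3) -> (x=3, y=3) -> (x=3, y=2) -> (x=4, y=2) -> (x=5, y=2) -> (x=5, y=1)

Answer: Shortest path length: 6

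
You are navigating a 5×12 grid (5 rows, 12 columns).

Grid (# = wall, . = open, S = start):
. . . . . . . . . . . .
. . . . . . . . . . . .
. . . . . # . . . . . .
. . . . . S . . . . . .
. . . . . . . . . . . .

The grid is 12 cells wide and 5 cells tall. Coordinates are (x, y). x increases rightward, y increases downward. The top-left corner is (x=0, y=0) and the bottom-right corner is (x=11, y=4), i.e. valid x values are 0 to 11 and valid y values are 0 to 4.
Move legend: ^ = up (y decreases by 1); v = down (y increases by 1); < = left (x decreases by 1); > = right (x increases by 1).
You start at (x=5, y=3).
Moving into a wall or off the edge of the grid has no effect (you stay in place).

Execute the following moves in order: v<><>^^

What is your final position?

Answer: Final position: (x=5, y=3)

Derivation:
Start: (x=5, y=3)
  v (down): (x=5, y=3) -> (x=5, y=4)
  < (left): (x=5, y=4) -> (x=4, y=4)
  > (right): (x=4, y=4) -> (x=5, y=4)
  < (left): (x=5, y=4) -> (x=4, y=4)
  > (right): (x=4, y=4) -> (x=5, y=4)
  ^ (up): (x=5, y=4) -> (x=5, y=3)
  ^ (up): blocked, stay at (x=5, y=3)
Final: (x=5, y=3)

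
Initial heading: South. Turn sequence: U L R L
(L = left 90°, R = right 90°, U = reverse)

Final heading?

Answer: Final heading: West

Derivation:
Start: South
  U (U-turn (180°)) -> North
  L (left (90° counter-clockwise)) -> West
  R (right (90° clockwise)) -> North
  L (left (90° counter-clockwise)) -> West
Final: West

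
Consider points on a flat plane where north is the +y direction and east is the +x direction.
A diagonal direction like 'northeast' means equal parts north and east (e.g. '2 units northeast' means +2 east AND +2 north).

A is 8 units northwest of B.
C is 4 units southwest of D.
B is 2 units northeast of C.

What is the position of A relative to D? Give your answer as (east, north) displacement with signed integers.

Place D at the origin (east=0, north=0).
  C is 4 units southwest of D: delta (east=-4, north=-4); C at (east=-4, north=-4).
  B is 2 units northeast of C: delta (east=+2, north=+2); B at (east=-2, north=-2).
  A is 8 units northwest of B: delta (east=-8, north=+8); A at (east=-10, north=6).
Therefore A relative to D: (east=-10, north=6).

Answer: A is at (east=-10, north=6) relative to D.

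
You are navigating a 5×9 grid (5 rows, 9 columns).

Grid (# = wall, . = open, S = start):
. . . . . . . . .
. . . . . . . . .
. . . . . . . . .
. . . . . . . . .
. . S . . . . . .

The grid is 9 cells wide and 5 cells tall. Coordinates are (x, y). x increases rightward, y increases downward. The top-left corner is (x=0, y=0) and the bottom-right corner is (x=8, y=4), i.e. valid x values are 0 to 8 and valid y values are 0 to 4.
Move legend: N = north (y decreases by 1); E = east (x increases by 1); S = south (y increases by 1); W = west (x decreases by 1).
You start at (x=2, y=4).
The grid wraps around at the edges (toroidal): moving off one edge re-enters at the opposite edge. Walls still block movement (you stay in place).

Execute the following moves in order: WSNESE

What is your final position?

Answer: Final position: (x=3, y=0)

Derivation:
Start: (x=2, y=4)
  W (west): (x=2, y=4) -> (x=1, y=4)
  S (south): (x=1, y=4) -> (x=1, y=0)
  N (north): (x=1, y=0) -> (x=1, y=4)
  E (east): (x=1, y=4) -> (x=2, y=4)
  S (south): (x=2, y=4) -> (x=2, y=0)
  E (east): (x=2, y=0) -> (x=3, y=0)
Final: (x=3, y=0)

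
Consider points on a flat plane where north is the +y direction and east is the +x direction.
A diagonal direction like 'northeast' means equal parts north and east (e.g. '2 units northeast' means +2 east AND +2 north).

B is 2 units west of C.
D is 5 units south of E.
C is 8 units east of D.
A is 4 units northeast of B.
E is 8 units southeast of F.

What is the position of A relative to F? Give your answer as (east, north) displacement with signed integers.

Place F at the origin (east=0, north=0).
  E is 8 units southeast of F: delta (east=+8, north=-8); E at (east=8, north=-8).
  D is 5 units south of E: delta (east=+0, north=-5); D at (east=8, north=-13).
  C is 8 units east of D: delta (east=+8, north=+0); C at (east=16, north=-13).
  B is 2 units west of C: delta (east=-2, north=+0); B at (east=14, north=-13).
  A is 4 units northeast of B: delta (east=+4, north=+4); A at (east=18, north=-9).
Therefore A relative to F: (east=18, north=-9).

Answer: A is at (east=18, north=-9) relative to F.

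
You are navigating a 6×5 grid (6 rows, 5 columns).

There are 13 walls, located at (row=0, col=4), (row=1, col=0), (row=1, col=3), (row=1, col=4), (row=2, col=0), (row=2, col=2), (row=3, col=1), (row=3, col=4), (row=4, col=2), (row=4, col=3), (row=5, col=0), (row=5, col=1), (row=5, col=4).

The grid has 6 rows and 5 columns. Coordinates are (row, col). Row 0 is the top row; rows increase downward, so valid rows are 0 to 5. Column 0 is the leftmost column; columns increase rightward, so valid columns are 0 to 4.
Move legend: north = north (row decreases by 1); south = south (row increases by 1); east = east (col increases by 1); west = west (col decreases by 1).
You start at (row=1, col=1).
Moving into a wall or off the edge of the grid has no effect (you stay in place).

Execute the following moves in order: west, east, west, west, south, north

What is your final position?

Answer: Final position: (row=1, col=1)

Derivation:
Start: (row=1, col=1)
  west (west): blocked, stay at (row=1, col=1)
  east (east): (row=1, col=1) -> (row=1, col=2)
  west (west): (row=1, col=2) -> (row=1, col=1)
  west (west): blocked, stay at (row=1, col=1)
  south (south): (row=1, col=1) -> (row=2, col=1)
  north (north): (row=2, col=1) -> (row=1, col=1)
Final: (row=1, col=1)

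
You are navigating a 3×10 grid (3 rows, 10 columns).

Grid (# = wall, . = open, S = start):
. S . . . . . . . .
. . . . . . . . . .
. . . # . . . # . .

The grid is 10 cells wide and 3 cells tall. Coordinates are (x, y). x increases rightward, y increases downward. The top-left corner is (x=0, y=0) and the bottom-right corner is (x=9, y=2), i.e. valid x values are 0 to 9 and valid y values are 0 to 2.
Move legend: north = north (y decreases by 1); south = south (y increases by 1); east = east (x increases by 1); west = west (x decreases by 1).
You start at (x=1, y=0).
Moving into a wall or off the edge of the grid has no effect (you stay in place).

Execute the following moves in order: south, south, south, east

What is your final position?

Start: (x=1, y=0)
  south (south): (x=1, y=0) -> (x=1, y=1)
  south (south): (x=1, y=1) -> (x=1, y=2)
  south (south): blocked, stay at (x=1, y=2)
  east (east): (x=1, y=2) -> (x=2, y=2)
Final: (x=2, y=2)

Answer: Final position: (x=2, y=2)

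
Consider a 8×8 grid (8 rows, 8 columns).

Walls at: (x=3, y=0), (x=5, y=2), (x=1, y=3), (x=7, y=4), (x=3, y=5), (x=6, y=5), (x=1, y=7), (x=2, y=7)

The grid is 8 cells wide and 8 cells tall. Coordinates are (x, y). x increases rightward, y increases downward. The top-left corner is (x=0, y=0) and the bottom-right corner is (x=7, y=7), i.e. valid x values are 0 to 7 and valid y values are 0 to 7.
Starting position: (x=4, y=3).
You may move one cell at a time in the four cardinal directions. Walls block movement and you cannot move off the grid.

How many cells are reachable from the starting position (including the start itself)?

Answer: Reachable cells: 56

Derivation:
BFS flood-fill from (x=4, y=3):
  Distance 0: (x=4, y=3)
  Distance 1: (x=4, y=2), (x=3, y=3), (x=5, y=3), (x=4, y=4)
  Distance 2: (x=4, y=1), (x=3, y=2), (x=2, y=3), (x=6, y=3), (x=3, y=4), (x=5, y=4), (x=4, y=5)
  Distance 3: (x=4, y=0), (x=3, y=1), (x=5, y=1), (x=2, y=2), (x=6, y=2), (x=7, y=3), (x=2, y=4), (x=6, y=4), (x=5, y=5), (x=4, y=6)
  Distance 4: (x=5, y=0), (x=2, y=1), (x=6, y=1), (x=1, y=2), (x=7, y=2), (x=1, y=4), (x=2, y=5), (x=3, y=6), (x=5, y=6), (x=4, y=7)
  Distance 5: (x=2, y=0), (x=6, y=0), (x=1, y=1), (x=7, y=1), (x=0, y=2), (x=0, y=4), (x=1, y=5), (x=2, y=6), (x=6, y=6), (x=3, y=7), (x=5, y=7)
  Distance 6: (x=1, y=0), (x=7, y=0), (x=0, y=1), (x=0, y=3), (x=0, y=5), (x=1, y=6), (x=7, y=6), (x=6, y=7)
  Distance 7: (x=0, y=0), (x=7, y=5), (x=0, y=6), (x=7, y=7)
  Distance 8: (x=0, y=7)
Total reachable: 56 (grid has 56 open cells total)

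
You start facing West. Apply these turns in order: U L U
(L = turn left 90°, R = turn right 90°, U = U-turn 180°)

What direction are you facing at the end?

Answer: Final heading: South

Derivation:
Start: West
  U (U-turn (180°)) -> East
  L (left (90° counter-clockwise)) -> North
  U (U-turn (180°)) -> South
Final: South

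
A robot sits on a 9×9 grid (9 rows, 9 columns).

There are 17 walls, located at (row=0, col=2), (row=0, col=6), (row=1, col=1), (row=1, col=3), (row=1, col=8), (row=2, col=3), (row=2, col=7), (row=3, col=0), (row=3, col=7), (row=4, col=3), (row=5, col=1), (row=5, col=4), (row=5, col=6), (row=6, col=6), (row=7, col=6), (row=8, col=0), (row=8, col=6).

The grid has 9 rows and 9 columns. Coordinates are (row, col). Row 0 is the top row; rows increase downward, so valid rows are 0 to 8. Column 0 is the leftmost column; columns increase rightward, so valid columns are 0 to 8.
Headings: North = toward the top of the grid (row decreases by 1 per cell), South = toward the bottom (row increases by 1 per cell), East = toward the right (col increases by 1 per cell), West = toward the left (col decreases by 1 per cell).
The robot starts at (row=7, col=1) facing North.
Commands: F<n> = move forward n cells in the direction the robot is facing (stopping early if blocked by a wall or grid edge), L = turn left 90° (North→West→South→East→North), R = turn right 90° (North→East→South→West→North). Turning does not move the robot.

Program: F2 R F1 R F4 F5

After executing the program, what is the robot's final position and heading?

Start: (row=7, col=1), facing North
  F2: move forward 1/2 (blocked), now at (row=6, col=1)
  R: turn right, now facing East
  F1: move forward 1, now at (row=6, col=2)
  R: turn right, now facing South
  F4: move forward 2/4 (blocked), now at (row=8, col=2)
  F5: move forward 0/5 (blocked), now at (row=8, col=2)
Final: (row=8, col=2), facing South

Answer: Final position: (row=8, col=2), facing South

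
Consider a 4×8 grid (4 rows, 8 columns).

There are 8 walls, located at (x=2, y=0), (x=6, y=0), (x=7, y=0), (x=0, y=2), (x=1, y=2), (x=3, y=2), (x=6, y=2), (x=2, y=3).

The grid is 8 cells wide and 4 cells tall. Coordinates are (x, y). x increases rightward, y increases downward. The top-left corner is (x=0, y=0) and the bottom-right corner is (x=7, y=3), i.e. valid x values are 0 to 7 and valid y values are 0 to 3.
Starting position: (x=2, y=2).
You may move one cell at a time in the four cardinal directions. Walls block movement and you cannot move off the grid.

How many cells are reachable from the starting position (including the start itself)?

Answer: Reachable cells: 22

Derivation:
BFS flood-fill from (x=2, y=2):
  Distance 0: (x=2, y=2)
  Distance 1: (x=2, y=1)
  Distance 2: (x=1, y=1), (x=3, y=1)
  Distance 3: (x=1, y=0), (x=3, y=0), (x=0, y=1), (x=4, y=1)
  Distance 4: (x=0, y=0), (x=4, y=0), (x=5, y=1), (x=4, y=2)
  Distance 5: (x=5, y=0), (x=6, y=1), (x=5, y=2), (x=4, y=3)
  Distance 6: (x=7, y=1), (x=3, y=3), (x=5, y=3)
  Distance 7: (x=7, y=2), (x=6, y=3)
  Distance 8: (x=7, y=3)
Total reachable: 22 (grid has 24 open cells total)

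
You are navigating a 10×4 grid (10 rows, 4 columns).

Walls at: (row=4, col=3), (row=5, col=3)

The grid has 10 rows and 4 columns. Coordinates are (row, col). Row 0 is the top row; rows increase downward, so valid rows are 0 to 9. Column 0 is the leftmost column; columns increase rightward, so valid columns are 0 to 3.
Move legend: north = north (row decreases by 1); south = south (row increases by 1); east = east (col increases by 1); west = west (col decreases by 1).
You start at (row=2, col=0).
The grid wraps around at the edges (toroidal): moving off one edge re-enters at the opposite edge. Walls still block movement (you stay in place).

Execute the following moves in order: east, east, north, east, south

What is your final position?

Start: (row=2, col=0)
  east (east): (row=2, col=0) -> (row=2, col=1)
  east (east): (row=2, col=1) -> (row=2, col=2)
  north (north): (row=2, col=2) -> (row=1, col=2)
  east (east): (row=1, col=2) -> (row=1, col=3)
  south (south): (row=1, col=3) -> (row=2, col=3)
Final: (row=2, col=3)

Answer: Final position: (row=2, col=3)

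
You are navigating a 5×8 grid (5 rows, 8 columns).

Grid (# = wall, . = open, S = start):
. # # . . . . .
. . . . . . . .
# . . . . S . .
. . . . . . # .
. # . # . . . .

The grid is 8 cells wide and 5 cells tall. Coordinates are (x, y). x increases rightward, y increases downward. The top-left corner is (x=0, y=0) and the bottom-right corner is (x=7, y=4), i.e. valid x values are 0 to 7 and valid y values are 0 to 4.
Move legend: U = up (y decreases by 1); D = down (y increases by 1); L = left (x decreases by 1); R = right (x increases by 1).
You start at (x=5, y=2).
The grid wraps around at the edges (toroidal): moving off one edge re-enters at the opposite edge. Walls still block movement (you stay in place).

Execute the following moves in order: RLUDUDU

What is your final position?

Start: (x=5, y=2)
  R (right): (x=5, y=2) -> (x=6, y=2)
  L (left): (x=6, y=2) -> (x=5, y=2)
  U (up): (x=5, y=2) -> (x=5, y=1)
  D (down): (x=5, y=1) -> (x=5, y=2)
  U (up): (x=5, y=2) -> (x=5, y=1)
  D (down): (x=5, y=1) -> (x=5, y=2)
  U (up): (x=5, y=2) -> (x=5, y=1)
Final: (x=5, y=1)

Answer: Final position: (x=5, y=1)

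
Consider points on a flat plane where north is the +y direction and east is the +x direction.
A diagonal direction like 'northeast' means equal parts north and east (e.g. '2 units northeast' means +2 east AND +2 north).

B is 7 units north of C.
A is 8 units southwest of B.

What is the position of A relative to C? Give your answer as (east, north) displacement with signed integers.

Place C at the origin (east=0, north=0).
  B is 7 units north of C: delta (east=+0, north=+7); B at (east=0, north=7).
  A is 8 units southwest of B: delta (east=-8, north=-8); A at (east=-8, north=-1).
Therefore A relative to C: (east=-8, north=-1).

Answer: A is at (east=-8, north=-1) relative to C.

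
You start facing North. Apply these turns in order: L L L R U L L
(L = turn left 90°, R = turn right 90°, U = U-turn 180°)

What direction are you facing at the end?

Answer: Final heading: South

Derivation:
Start: North
  L (left (90° counter-clockwise)) -> West
  L (left (90° counter-clockwise)) -> South
  L (left (90° counter-clockwise)) -> East
  R (right (90° clockwise)) -> South
  U (U-turn (180°)) -> North
  L (left (90° counter-clockwise)) -> West
  L (left (90° counter-clockwise)) -> South
Final: South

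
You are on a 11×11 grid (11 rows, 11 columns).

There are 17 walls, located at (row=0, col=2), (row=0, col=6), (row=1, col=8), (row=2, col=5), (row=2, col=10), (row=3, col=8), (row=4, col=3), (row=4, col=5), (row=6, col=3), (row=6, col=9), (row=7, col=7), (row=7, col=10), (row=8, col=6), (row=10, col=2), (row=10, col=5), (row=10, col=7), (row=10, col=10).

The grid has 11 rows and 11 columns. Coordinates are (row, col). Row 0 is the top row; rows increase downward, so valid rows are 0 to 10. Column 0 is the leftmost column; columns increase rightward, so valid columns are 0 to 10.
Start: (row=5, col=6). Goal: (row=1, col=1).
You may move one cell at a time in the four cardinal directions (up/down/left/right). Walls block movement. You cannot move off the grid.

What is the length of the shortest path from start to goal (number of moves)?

BFS from (row=5, col=6) until reaching (row=1, col=1):
  Distance 0: (row=5, col=6)
  Distance 1: (row=4, col=6), (row=5, col=5), (row=5, col=7), (row=6, col=6)
  Distance 2: (row=3, col=6), (row=4, col=7), (row=5, col=4), (row=5, col=8), (row=6, col=5), (row=6, col=7), (row=7, col=6)
  Distance 3: (row=2, col=6), (row=3, col=5), (row=3, col=7), (row=4, col=4), (row=4, col=8), (row=5, col=3), (row=5, col=9), (row=6, col=4), (row=6, col=8), (row=7, col=5)
  Distance 4: (row=1, col=6), (row=2, col=7), (row=3, col=4), (row=4, col=9), (row=5, col=2), (row=5, col=10), (row=7, col=4), (row=7, col=8), (row=8, col=5)
  Distance 5: (row=1, col=5), (row=1, col=7), (row=2, col=4), (row=2, col=8), (row=3, col=3), (row=3, col=9), (row=4, col=2), (row=4, col=10), (row=5, col=1), (row=6, col=2), (row=6, col=10), (row=7, col=3), (row=7, col=9), (row=8, col=4), (row=8, col=8), (row=9, col=5)
  Distance 6: (row=0, col=5), (row=0, col=7), (row=1, col=4), (row=2, col=3), (row=2, col=9), (row=3, col=2), (row=3, col=10), (row=4, col=1), (row=5, col=0), (row=6, col=1), (row=7, col=2), (row=8, col=3), (row=8, col=7), (row=8, col=9), (row=9, col=4), (row=9, col=6), (row=9, col=8)
  Distance 7: (row=0, col=4), (row=0, col=8), (row=1, col=3), (row=1, col=9), (row=2, col=2), (row=3, col=1), (row=4, col=0), (row=6, col=0), (row=7, col=1), (row=8, col=2), (row=8, col=10), (row=9, col=3), (row=9, col=7), (row=9, col=9), (row=10, col=4), (row=10, col=6), (row=10, col=8)
  Distance 8: (row=0, col=3), (row=0, col=9), (row=1, col=2), (row=1, col=10), (row=2, col=1), (row=3, col=0), (row=7, col=0), (row=8, col=1), (row=9, col=2), (row=9, col=10), (row=10, col=3), (row=10, col=9)
  Distance 9: (row=0, col=10), (row=1, col=1), (row=2, col=0), (row=8, col=0), (row=9, col=1)  <- goal reached here
One shortest path (9 moves): (row=5, col=6) -> (row=5, col=5) -> (row=5, col=4) -> (row=5, col=3) -> (row=5, col=2) -> (row=5, col=1) -> (row=4, col=1) -> (row=3, col=1) -> (row=2, col=1) -> (row=1, col=1)

Answer: Shortest path length: 9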